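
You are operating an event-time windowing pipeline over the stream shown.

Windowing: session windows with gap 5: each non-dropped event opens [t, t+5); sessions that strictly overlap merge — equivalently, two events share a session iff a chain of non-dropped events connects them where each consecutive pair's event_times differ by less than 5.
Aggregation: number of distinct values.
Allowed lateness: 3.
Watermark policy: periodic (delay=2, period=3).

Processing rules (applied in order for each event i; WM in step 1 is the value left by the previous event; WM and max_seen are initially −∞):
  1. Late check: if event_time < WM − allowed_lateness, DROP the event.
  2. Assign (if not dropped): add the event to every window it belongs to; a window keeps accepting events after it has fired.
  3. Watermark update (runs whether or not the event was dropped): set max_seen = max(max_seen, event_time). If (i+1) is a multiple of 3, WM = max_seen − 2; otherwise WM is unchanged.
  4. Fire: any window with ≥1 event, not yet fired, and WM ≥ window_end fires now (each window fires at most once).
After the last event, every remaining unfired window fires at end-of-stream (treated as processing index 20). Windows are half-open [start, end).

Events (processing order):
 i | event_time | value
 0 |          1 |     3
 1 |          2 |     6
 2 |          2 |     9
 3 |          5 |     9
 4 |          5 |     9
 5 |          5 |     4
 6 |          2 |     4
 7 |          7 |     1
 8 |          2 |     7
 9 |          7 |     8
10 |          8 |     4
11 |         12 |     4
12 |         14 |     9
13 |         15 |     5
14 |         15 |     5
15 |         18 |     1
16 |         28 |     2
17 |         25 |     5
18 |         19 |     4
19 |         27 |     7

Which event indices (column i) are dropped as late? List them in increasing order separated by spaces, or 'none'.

i=0 t=1 v=3: → [1,6); WM=−∞
i=1 t=2 v=6: → [1,7); WM=−∞
i=2 t=2 v=9: → [1,7); WM=0
i=3 t=5 v=9: → [1,10); WM=0
i=4 t=5 v=9: → [1,10); WM=0
i=5 t=5 v=4: → [1,10); WM=3
i=6 t=2 v=4: → [1,10); WM=3
i=7 t=7 v=1: → [1,12); WM=3
i=8 t=2 v=7: → [1,12); WM=5
i=9 t=7 v=8: → [1,12); WM=5
i=10 t=8 v=4: → [1,13); WM=5
i=11 t=12 v=4: → [1,17); WM=10
i=12 t=14 v=9: → [1,19); WM=10
i=13 t=15 v=5: → [1,20); WM=10
i=14 t=15 v=5: → [1,20); WM=13
i=15 t=18 v=1: → [1,23); WM=13
i=16 t=28 v=2: → [28,33); WM=13
i=17 t=25 v=5: → [25,33); WM=26
i=18 t=19 v=4: DROP (t<26-3); WM=26
i=19 t=27 v=7: → [25,33); WM=26

18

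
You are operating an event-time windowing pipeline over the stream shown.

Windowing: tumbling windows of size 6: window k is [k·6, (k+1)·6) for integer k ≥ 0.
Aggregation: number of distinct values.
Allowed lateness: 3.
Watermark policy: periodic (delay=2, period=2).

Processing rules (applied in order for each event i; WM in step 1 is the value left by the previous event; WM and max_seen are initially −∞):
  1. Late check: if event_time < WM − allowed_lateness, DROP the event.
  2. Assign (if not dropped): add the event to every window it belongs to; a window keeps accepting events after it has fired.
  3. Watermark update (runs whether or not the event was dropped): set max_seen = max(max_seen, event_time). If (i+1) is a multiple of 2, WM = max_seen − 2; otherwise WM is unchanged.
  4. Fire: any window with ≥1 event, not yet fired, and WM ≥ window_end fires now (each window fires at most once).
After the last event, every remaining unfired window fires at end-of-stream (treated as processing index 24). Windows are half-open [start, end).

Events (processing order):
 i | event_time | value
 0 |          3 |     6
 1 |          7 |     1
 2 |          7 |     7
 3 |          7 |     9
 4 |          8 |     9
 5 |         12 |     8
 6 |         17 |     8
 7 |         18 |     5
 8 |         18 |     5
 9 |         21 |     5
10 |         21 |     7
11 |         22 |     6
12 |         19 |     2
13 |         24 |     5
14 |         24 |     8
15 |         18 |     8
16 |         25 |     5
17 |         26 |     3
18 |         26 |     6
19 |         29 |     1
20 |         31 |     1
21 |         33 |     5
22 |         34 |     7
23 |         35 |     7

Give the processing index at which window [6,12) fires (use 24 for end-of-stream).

i=0 t=3 v=6: → [0,6); WM=−∞
i=1 t=7 v=1: → [6,12); WM=5
i=2 t=7 v=7: → [6,12); WM=5
i=3 t=7 v=9: → [6,12); WM=5
i=4 t=8 v=9: → [6,12); WM=5
i=5 t=12 v=8: → [12,18); WM=10; [0,6) fires=1
i=6 t=17 v=8: → [12,18); WM=10
i=7 t=18 v=5: → [18,24); WM=16; [6,12) fires=3
i=8 t=18 v=5: → [18,24); WM=16
i=9 t=21 v=5: → [18,24); WM=19; [12,18) fires=1
i=10 t=21 v=7: → [18,24); WM=19
i=11 t=22 v=6: → [18,24); WM=20
i=12 t=19 v=2: → [18,24); WM=20
i=13 t=24 v=5: → [24,30); WM=22
i=14 t=24 v=8: → [24,30); WM=22
i=15 t=18 v=8: DROP (t<22-3); WM=22
i=16 t=25 v=5: → [24,30); WM=22
i=17 t=26 v=3: → [24,30); WM=24; [18,24) fires=4
i=18 t=26 v=6: → [24,30); WM=24
i=19 t=29 v=1: → [24,30); WM=27
i=20 t=31 v=1: → [30,36); WM=27
i=21 t=33 v=5: → [30,36); WM=31; [24,30) fires=5
i=22 t=34 v=7: → [30,36); WM=31
i=23 t=35 v=7: → [30,36); WM=33

7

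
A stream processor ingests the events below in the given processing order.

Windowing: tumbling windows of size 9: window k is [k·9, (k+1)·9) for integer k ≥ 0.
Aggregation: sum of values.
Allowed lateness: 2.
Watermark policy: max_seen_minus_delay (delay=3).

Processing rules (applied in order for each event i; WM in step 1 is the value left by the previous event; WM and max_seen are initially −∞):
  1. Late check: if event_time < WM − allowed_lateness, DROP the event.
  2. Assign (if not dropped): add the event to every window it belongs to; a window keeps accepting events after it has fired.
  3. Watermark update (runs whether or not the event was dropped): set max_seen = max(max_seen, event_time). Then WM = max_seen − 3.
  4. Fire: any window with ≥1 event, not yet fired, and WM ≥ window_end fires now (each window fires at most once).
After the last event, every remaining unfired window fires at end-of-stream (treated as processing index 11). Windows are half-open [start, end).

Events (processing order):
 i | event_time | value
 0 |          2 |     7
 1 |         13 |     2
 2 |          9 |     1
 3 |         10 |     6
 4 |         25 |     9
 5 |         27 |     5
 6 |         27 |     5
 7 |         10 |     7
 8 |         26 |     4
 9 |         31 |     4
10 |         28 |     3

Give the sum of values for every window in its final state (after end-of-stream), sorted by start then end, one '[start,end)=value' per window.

i=0 t=2 v=7: → [0,9); WM=-1
i=1 t=13 v=2: → [9,18); WM=10; [0,9) fires=7
i=2 t=9 v=1: → [9,18); WM=10
i=3 t=10 v=6: → [9,18); WM=10
i=4 t=25 v=9: → [18,27); WM=22; [9,18) fires=9
i=5 t=27 v=5: → [27,36); WM=24
i=6 t=27 v=5: → [27,36); WM=24
i=7 t=10 v=7: DROP (t<24-2); WM=24
i=8 t=26 v=4: → [18,27); WM=24
i=9 t=31 v=4: → [27,36); WM=28; [18,27) fires=13
i=10 t=28 v=3: → [27,36); WM=28

[0,9)=7 [9,18)=9 [18,27)=13 [27,36)=17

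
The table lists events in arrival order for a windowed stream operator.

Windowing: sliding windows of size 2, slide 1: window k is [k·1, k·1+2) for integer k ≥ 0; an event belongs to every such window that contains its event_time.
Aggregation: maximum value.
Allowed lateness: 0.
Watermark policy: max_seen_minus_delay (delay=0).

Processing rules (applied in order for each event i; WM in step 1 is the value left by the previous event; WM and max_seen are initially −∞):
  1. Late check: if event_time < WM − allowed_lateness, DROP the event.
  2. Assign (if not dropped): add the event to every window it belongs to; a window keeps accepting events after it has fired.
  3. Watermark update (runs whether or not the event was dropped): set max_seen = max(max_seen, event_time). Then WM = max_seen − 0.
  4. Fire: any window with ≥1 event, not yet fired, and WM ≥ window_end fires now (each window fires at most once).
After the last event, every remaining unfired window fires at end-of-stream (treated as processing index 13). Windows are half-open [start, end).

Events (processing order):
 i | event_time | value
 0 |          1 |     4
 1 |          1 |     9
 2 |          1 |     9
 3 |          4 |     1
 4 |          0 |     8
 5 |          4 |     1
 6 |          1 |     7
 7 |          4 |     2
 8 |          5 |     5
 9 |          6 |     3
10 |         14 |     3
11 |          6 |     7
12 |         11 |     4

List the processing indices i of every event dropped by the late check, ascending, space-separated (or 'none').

4 6 11 12

i=0 t=1 v=4: → [1,3),[0,2); WM=1
i=1 t=1 v=9: → [1,3),[0,2); WM=1
i=2 t=1 v=9: → [1,3),[0,2); WM=1
i=3 t=4 v=1: → [4,6),[3,5); WM=4; [0,2) fires=9 [1,3) fires=9
i=4 t=0 v=8: DROP (t<4-0); WM=4
i=5 t=4 v=1: → [4,6),[3,5); WM=4
i=6 t=1 v=7: DROP (t<4-0); WM=4
i=7 t=4 v=2: → [4,6),[3,5); WM=4
i=8 t=5 v=5: → [5,7),[4,6); WM=5; [3,5) fires=2
i=9 t=6 v=3: → [6,8),[5,7); WM=6; [4,6) fires=5
i=10 t=14 v=3: → [14,16),[13,15); WM=14; [5,7) fires=5 [6,8) fires=3
i=11 t=6 v=7: DROP (t<14-0); WM=14
i=12 t=11 v=4: DROP (t<14-0); WM=14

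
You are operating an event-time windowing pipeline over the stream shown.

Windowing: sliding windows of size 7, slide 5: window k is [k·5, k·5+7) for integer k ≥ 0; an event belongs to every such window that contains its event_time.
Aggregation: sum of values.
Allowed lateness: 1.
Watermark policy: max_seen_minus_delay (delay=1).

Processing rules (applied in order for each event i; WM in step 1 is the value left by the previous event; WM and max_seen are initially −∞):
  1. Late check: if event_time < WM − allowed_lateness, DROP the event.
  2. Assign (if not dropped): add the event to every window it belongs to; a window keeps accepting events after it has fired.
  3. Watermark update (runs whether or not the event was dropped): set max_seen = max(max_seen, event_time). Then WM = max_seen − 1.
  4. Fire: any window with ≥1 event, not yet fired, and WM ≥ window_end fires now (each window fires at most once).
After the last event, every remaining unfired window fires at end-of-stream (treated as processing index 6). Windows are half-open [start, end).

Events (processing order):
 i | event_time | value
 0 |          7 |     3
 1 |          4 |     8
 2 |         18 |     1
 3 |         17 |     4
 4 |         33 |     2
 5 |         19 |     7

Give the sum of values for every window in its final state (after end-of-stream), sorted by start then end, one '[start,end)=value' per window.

i=0 t=7 v=3: → [5,12); WM=6
i=1 t=4 v=8: DROP (t<6-1); WM=6
i=2 t=18 v=1: → [15,22); WM=17; [5,12) fires=3
i=3 t=17 v=4: → [15,22); WM=17
i=4 t=33 v=2: → [30,37); WM=32; [15,22) fires=5
i=5 t=19 v=7: DROP (t<32-1); WM=32

[5,12)=3 [15,22)=5 [30,37)=2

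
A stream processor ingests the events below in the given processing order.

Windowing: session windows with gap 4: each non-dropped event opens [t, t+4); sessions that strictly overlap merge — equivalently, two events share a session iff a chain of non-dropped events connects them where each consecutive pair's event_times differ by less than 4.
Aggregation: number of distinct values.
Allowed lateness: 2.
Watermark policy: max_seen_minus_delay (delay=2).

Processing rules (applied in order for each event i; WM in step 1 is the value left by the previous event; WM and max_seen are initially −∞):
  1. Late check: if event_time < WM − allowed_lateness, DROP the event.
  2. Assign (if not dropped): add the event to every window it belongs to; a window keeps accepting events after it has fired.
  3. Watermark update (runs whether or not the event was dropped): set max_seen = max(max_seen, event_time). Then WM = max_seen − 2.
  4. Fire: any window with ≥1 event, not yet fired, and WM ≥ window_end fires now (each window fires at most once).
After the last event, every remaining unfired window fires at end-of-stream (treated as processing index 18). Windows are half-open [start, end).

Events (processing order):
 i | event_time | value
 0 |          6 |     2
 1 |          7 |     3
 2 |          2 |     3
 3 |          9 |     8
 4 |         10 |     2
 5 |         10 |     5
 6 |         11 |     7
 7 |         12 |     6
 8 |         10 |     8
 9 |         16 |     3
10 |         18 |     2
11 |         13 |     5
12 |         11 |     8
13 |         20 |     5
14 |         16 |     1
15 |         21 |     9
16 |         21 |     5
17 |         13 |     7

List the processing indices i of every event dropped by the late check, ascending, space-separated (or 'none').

2 11 12 17

i=0 t=6 v=2: → [6,10); WM=4
i=1 t=7 v=3: → [6,11); WM=5
i=2 t=2 v=3: DROP (t<5-2); WM=5
i=3 t=9 v=8: → [6,13); WM=7
i=4 t=10 v=2: → [6,14); WM=8
i=5 t=10 v=5: → [6,14); WM=8
i=6 t=11 v=7: → [6,15); WM=9
i=7 t=12 v=6: → [6,16); WM=10
i=8 t=10 v=8: → [6,16); WM=10
i=9 t=16 v=3: → [16,20); WM=14
i=10 t=18 v=2: → [16,22); WM=16
i=11 t=13 v=5: DROP (t<16-2); WM=16
i=12 t=11 v=8: DROP (t<16-2); WM=16
i=13 t=20 v=5: → [16,24); WM=18
i=14 t=16 v=1: → [16,24); WM=18
i=15 t=21 v=9: → [16,25); WM=19
i=16 t=21 v=5: → [16,25); WM=19
i=17 t=13 v=7: DROP (t<19-2); WM=19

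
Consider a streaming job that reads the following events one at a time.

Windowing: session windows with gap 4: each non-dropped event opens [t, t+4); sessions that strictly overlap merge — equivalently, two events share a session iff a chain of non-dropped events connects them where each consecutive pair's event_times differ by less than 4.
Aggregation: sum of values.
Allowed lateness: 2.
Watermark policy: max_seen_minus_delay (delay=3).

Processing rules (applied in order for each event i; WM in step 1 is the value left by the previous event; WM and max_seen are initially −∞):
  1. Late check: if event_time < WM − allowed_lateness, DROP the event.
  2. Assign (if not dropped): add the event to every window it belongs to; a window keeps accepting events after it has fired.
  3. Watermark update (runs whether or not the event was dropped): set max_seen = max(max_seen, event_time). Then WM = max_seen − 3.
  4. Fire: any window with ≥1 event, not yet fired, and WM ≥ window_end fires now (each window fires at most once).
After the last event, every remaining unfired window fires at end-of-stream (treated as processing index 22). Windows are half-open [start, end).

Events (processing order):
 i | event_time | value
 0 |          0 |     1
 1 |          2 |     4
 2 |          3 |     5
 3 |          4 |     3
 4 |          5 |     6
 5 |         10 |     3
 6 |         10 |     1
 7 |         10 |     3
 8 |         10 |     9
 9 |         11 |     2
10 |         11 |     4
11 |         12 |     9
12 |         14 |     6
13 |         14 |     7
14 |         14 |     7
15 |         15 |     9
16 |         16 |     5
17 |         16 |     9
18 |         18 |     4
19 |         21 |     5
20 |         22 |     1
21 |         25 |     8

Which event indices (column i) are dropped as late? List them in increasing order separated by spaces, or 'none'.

none

i=0 t=0 v=1: → [0,4); WM=-3
i=1 t=2 v=4: → [0,6); WM=-1
i=2 t=3 v=5: → [0,7); WM=0
i=3 t=4 v=3: → [0,8); WM=1
i=4 t=5 v=6: → [0,9); WM=2
i=5 t=10 v=3: → [10,14); WM=7
i=6 t=10 v=1: → [10,14); WM=7
i=7 t=10 v=3: → [10,14); WM=7
i=8 t=10 v=9: → [10,14); WM=7
i=9 t=11 v=2: → [10,15); WM=8
i=10 t=11 v=4: → [10,15); WM=8
i=11 t=12 v=9: → [10,16); WM=9
i=12 t=14 v=6: → [10,18); WM=11
i=13 t=14 v=7: → [10,18); WM=11
i=14 t=14 v=7: → [10,18); WM=11
i=15 t=15 v=9: → [10,19); WM=12
i=16 t=16 v=5: → [10,20); WM=13
i=17 t=16 v=9: → [10,20); WM=13
i=18 t=18 v=4: → [10,22); WM=15
i=19 t=21 v=5: → [10,25); WM=18
i=20 t=22 v=1: → [10,26); WM=19
i=21 t=25 v=8: → [10,29); WM=22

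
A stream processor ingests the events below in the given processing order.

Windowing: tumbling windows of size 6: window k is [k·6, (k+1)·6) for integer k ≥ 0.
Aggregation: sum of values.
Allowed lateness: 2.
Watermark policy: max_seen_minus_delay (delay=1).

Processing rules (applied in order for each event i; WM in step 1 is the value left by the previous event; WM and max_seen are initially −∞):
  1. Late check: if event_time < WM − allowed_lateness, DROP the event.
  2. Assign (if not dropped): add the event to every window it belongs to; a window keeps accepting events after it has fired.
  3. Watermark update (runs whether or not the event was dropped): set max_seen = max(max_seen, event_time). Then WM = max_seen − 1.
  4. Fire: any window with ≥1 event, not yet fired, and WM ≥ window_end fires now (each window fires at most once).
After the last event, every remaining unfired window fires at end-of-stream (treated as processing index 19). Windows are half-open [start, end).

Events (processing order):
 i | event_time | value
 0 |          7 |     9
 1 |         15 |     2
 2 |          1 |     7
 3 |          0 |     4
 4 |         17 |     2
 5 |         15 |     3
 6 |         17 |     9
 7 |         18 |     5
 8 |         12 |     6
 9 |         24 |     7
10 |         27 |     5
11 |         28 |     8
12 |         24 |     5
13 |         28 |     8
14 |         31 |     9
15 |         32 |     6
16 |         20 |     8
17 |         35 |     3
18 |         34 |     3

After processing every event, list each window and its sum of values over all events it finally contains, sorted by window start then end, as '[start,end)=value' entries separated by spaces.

i=0 t=7 v=9: → [6,12); WM=6
i=1 t=15 v=2: → [12,18); WM=14; [6,12) fires=9
i=2 t=1 v=7: DROP (t<14-2); WM=14
i=3 t=0 v=4: DROP (t<14-2); WM=14
i=4 t=17 v=2: → [12,18); WM=16
i=5 t=15 v=3: → [12,18); WM=16
i=6 t=17 v=9: → [12,18); WM=16
i=7 t=18 v=5: → [18,24); WM=17
i=8 t=12 v=6: DROP (t<17-2); WM=17
i=9 t=24 v=7: → [24,30); WM=23; [12,18) fires=16
i=10 t=27 v=5: → [24,30); WM=26; [18,24) fires=5
i=11 t=28 v=8: → [24,30); WM=27
i=12 t=24 v=5: DROP (t<27-2); WM=27
i=13 t=28 v=8: → [24,30); WM=27
i=14 t=31 v=9: → [30,36); WM=30; [24,30) fires=28
i=15 t=32 v=6: → [30,36); WM=31
i=16 t=20 v=8: DROP (t<31-2); WM=31
i=17 t=35 v=3: → [30,36); WM=34
i=18 t=34 v=3: → [30,36); WM=34

[6,12)=9 [12,18)=16 [18,24)=5 [24,30)=28 [30,36)=21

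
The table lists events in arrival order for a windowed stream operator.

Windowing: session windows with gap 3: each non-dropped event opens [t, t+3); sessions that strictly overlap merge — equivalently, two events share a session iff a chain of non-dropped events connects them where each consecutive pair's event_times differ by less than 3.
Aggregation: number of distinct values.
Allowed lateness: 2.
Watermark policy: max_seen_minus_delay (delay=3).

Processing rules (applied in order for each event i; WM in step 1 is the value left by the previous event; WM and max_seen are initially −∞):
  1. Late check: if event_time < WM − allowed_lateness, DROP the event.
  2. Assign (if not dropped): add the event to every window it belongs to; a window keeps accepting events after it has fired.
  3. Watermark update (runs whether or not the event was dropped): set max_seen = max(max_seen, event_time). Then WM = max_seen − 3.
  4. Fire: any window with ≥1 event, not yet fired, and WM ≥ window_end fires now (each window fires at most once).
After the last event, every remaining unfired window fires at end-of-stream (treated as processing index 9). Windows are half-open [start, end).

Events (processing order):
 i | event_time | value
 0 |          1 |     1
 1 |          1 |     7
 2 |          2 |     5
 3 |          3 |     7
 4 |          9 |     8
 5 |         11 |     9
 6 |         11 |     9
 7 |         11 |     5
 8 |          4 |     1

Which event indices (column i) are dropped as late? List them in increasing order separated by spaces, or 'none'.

i=0 t=1 v=1: → [1,4); WM=-2
i=1 t=1 v=7: → [1,4); WM=-2
i=2 t=2 v=5: → [1,5); WM=-1
i=3 t=3 v=7: → [1,6); WM=0
i=4 t=9 v=8: → [9,12); WM=6
i=5 t=11 v=9: → [9,14); WM=8
i=6 t=11 v=9: → [9,14); WM=8
i=7 t=11 v=5: → [9,14); WM=8
i=8 t=4 v=1: DROP (t<8-2); WM=8

8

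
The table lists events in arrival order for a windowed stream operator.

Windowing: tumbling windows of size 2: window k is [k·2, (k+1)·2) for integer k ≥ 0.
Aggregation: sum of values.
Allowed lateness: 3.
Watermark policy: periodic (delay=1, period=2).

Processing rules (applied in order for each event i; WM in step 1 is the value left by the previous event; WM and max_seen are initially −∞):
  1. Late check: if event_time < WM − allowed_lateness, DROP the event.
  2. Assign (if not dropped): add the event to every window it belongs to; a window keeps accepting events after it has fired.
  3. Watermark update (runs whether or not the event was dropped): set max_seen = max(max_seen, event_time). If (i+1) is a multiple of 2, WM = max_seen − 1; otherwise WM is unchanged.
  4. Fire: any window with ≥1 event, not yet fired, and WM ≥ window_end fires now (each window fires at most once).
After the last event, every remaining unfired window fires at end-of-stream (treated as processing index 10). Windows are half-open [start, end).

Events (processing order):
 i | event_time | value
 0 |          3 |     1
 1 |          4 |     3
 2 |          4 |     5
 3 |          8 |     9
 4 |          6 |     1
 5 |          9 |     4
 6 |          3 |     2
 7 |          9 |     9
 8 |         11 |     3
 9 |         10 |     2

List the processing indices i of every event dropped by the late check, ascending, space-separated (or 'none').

i=0 t=3 v=1: → [2,4); WM=−∞
i=1 t=4 v=3: → [4,6); WM=3
i=2 t=4 v=5: → [4,6); WM=3
i=3 t=8 v=9: → [8,10); WM=7; [2,4) fires=1 [4,6) fires=8
i=4 t=6 v=1: → [6,8); WM=7
i=5 t=9 v=4: → [8,10); WM=8; [6,8) fires=1
i=6 t=3 v=2: DROP (t<8-3); WM=8
i=7 t=9 v=9: → [8,10); WM=8
i=8 t=11 v=3: → [10,12); WM=8
i=9 t=10 v=2: → [10,12); WM=10; [8,10) fires=22

6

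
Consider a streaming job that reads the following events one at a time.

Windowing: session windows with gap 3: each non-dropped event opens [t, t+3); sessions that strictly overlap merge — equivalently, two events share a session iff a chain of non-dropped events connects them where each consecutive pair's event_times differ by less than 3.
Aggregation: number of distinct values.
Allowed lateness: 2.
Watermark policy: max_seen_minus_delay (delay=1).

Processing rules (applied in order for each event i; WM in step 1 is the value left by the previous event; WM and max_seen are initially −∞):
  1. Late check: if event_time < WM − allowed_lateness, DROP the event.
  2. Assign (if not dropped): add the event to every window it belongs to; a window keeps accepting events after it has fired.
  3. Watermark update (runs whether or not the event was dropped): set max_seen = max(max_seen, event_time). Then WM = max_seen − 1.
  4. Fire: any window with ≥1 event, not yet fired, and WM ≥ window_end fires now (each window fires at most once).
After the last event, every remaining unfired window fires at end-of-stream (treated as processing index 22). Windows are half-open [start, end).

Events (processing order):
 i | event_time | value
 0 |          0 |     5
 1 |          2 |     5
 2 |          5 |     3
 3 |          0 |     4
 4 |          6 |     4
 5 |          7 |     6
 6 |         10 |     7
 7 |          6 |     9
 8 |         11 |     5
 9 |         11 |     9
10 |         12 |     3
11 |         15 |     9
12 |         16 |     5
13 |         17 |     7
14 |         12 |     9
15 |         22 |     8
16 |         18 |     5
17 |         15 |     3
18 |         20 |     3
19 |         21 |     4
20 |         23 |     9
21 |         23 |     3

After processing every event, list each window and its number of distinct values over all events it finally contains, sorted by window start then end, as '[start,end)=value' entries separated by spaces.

i=0 t=0 v=5: → [0,3); WM=-1
i=1 t=2 v=5: → [0,5); WM=1
i=2 t=5 v=3: → [5,8); WM=4
i=3 t=0 v=4: DROP (t<4-2); WM=4
i=4 t=6 v=4: → [5,9); WM=5
i=5 t=7 v=6: → [5,10); WM=6
i=6 t=10 v=7: → [10,13); WM=9
i=7 t=6 v=9: DROP (t<9-2); WM=9
i=8 t=11 v=5: → [10,14); WM=10
i=9 t=11 v=9: → [10,14); WM=10
i=10 t=12 v=3: → [10,15); WM=11
i=11 t=15 v=9: → [15,18); WM=14
i=12 t=16 v=5: → [15,19); WM=15
i=13 t=17 v=7: → [15,20); WM=16
i=14 t=12 v=9: DROP (t<16-2); WM=16
i=15 t=22 v=8: → [22,25); WM=21
i=16 t=18 v=5: DROP (t<21-2); WM=21
i=17 t=15 v=3: DROP (t<21-2); WM=21
i=18 t=20 v=3: → [20,25); WM=21
i=19 t=21 v=4: → [20,25); WM=21
i=20 t=23 v=9: → [20,26); WM=22
i=21 t=23 v=3: → [20,26); WM=22

[0,5)=1 [5,10)=3 [10,15)=4 [15,20)=3 [20,26)=4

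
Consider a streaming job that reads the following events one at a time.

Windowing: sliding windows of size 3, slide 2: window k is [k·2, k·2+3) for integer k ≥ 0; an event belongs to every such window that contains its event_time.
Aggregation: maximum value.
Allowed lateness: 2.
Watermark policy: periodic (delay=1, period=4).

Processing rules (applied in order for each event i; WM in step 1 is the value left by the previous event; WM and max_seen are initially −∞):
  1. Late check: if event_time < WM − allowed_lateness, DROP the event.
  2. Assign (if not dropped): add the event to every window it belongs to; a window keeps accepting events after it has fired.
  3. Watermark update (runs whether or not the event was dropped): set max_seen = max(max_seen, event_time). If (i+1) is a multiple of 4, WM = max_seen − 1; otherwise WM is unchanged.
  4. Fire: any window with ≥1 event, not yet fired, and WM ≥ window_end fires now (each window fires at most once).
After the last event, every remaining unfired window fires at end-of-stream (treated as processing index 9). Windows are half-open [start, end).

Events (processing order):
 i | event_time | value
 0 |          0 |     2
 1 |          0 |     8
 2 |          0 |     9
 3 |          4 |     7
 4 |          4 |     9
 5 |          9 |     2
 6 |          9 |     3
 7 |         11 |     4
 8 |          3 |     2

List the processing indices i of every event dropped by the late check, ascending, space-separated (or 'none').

i=0 t=0 v=2: → [0,3); WM=−∞
i=1 t=0 v=8: → [0,3); WM=−∞
i=2 t=0 v=9: → [0,3); WM=−∞
i=3 t=4 v=7: → [4,7),[2,5); WM=3; [0,3) fires=9
i=4 t=4 v=9: → [4,7),[2,5); WM=3
i=5 t=9 v=2: → [8,11); WM=3
i=6 t=9 v=3: → [8,11); WM=3
i=7 t=11 v=4: → [10,13); WM=10; [2,5) fires=9 [4,7) fires=9
i=8 t=3 v=2: DROP (t<10-2); WM=10

8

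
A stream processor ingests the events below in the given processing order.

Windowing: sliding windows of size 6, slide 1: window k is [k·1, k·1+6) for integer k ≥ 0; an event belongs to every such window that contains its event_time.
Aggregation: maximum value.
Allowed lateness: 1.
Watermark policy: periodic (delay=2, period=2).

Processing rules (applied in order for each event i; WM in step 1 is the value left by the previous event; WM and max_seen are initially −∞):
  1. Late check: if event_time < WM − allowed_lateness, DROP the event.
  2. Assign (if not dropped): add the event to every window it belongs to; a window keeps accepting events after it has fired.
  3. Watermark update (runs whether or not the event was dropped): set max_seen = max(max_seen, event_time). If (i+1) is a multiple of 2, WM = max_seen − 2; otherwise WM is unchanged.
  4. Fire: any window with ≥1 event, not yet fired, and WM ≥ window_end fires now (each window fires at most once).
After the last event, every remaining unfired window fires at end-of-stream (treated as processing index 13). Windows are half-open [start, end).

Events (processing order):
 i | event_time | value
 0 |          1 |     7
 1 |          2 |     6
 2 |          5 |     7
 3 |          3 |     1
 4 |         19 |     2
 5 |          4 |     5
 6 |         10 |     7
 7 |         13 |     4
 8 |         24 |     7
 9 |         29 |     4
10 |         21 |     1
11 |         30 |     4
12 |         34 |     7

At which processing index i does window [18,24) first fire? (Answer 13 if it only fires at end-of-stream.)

i=0 t=1 v=7: → [1,7),[0,6); WM=−∞
i=1 t=2 v=6: → [2,8),[1,7),[0,6); WM=0
i=2 t=5 v=7: → [5,11),[4,10),[3,9),[2,8),[1,7),[0,6); WM=0
i=3 t=3 v=1: → [3,9),[2,8),[1,7),[0,6); WM=3
i=4 t=19 v=2: → [19,25),[18,24),[17,23),[16,22),[15,21),[14,20); WM=3
i=5 t=4 v=5: → [4,10),[3,9),[2,8),[1,7),[0,6); WM=17; [0,6) fires=7 [1,7) fires=7 [2,8) fires=7 [3,9) fires=7 [4,10) fires=7 [5,11) fires=7
i=6 t=10 v=7: DROP (t<17-1); WM=17
i=7 t=13 v=4: DROP (t<17-1); WM=17
i=8 t=24 v=7: → [24,30),[23,29),[22,28),[21,27),[20,26),[19,25); WM=17
i=9 t=29 v=4: → [29,35),[28,34),[27,33),[26,32),[25,31),[24,30); WM=27; [14,20) fires=2 [15,21) fires=2 [16,22) fires=2 [17,23) fires=2 [18,24) fires=2 [19,25) fires=7 [20,26) fires=7 [21,27) fires=7
i=10 t=21 v=1: DROP (t<27-1); WM=27
i=11 t=30 v=4: → [30,36),[29,35),[28,34),[27,33),[26,32),[25,31); WM=28; [22,28) fires=7
i=12 t=34 v=7: → [34,40),[33,39),[32,38),[31,37),[30,36),[29,35); WM=28

9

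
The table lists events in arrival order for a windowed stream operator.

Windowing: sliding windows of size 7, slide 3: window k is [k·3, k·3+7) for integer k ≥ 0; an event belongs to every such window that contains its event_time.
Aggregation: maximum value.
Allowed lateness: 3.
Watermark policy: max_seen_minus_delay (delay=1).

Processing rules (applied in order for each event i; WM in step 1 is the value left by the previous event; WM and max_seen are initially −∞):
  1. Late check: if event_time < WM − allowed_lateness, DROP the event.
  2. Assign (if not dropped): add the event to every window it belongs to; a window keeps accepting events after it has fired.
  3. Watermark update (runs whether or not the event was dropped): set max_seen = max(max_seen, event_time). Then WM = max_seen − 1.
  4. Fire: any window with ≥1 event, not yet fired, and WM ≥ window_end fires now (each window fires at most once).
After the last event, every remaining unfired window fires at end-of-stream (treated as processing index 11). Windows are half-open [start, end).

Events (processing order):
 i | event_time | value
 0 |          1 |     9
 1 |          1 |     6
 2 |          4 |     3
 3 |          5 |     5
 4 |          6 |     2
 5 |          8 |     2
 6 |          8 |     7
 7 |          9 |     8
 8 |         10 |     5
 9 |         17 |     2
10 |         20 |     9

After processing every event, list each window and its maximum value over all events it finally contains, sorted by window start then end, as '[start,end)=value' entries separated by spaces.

i=0 t=1 v=9: → [0,7); WM=0
i=1 t=1 v=6: → [0,7); WM=0
i=2 t=4 v=3: → [3,10),[0,7); WM=3
i=3 t=5 v=5: → [3,10),[0,7); WM=4
i=4 t=6 v=2: → [6,13),[3,10),[0,7); WM=5
i=5 t=8 v=2: → [6,13),[3,10); WM=7; [0,7) fires=9
i=6 t=8 v=7: → [6,13),[3,10); WM=7
i=7 t=9 v=8: → [9,16),[6,13),[3,10); WM=8
i=8 t=10 v=5: → [9,16),[6,13); WM=9
i=9 t=17 v=2: → [15,22),[12,19); WM=16; [3,10) fires=8 [6,13) fires=8 [9,16) fires=8
i=10 t=20 v=9: → [18,25),[15,22); WM=19; [12,19) fires=2

[0,7)=9 [3,10)=8 [6,13)=8 [9,16)=8 [12,19)=2 [15,22)=9 [18,25)=9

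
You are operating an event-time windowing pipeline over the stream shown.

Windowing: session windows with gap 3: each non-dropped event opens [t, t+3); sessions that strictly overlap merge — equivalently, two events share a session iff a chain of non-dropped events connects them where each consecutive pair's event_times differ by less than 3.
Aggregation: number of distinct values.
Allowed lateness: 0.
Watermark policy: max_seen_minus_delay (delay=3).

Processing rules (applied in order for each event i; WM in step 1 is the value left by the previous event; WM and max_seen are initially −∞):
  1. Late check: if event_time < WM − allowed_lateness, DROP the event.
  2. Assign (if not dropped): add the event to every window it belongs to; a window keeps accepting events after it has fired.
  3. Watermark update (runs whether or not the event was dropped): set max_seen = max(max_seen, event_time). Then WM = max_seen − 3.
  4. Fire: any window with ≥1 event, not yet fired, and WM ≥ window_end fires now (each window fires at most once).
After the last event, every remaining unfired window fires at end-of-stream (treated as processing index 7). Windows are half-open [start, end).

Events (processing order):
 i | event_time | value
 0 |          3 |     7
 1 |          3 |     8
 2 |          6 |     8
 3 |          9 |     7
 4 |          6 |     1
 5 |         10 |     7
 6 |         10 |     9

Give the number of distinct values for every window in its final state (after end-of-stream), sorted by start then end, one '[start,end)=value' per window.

i=0 t=3 v=7: → [3,6); WM=0
i=1 t=3 v=8: → [3,6); WM=0
i=2 t=6 v=8: → [6,9); WM=3
i=3 t=9 v=7: → [9,12); WM=6
i=4 t=6 v=1: → [6,9); WM=6
i=5 t=10 v=7: → [9,13); WM=7
i=6 t=10 v=9: → [9,13); WM=7

[3,6)=2 [6,9)=2 [9,13)=2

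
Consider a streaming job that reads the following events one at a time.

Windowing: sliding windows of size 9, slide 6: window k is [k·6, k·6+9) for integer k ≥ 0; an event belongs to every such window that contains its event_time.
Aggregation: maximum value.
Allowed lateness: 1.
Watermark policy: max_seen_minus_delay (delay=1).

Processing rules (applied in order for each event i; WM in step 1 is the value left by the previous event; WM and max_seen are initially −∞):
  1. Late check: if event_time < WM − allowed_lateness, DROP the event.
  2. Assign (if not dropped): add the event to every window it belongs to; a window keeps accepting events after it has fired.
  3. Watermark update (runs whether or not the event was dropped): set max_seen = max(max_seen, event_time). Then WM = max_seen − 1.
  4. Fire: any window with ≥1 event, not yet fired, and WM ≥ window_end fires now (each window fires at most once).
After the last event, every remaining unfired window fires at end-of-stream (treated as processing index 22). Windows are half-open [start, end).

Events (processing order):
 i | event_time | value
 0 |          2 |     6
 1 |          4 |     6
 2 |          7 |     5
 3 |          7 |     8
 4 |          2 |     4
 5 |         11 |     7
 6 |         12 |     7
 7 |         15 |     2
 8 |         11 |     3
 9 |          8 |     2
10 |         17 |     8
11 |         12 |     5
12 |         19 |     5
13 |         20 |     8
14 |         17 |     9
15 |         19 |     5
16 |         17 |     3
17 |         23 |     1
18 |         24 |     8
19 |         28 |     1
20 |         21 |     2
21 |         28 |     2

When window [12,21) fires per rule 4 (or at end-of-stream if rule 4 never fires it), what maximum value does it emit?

i=0 t=2 v=6: → [0,9); WM=1
i=1 t=4 v=6: → [0,9); WM=3
i=2 t=7 v=5: → [6,15),[0,9); WM=6
i=3 t=7 v=8: → [6,15),[0,9); WM=6
i=4 t=2 v=4: DROP (t<6-1); WM=6
i=5 t=11 v=7: → [6,15); WM=10; [0,9) fires=8
i=6 t=12 v=7: → [12,21),[6,15); WM=11
i=7 t=15 v=2: → [12,21); WM=14
i=8 t=11 v=3: DROP (t<14-1); WM=14
i=9 t=8 v=2: DROP (t<14-1); WM=14
i=10 t=17 v=8: → [12,21); WM=16; [6,15) fires=8
i=11 t=12 v=5: DROP (t<16-1); WM=16
i=12 t=19 v=5: → [18,27),[12,21); WM=18
i=13 t=20 v=8: → [18,27),[12,21); WM=19
i=14 t=17 v=9: DROP (t<19-1); WM=19
i=15 t=19 v=5: → [18,27),[12,21); WM=19
i=16 t=17 v=3: DROP (t<19-1); WM=19
i=17 t=23 v=1: → [18,27); WM=22; [12,21) fires=8
i=18 t=24 v=8: → [24,33),[18,27); WM=23
i=19 t=28 v=1: → [24,33); WM=27; [18,27) fires=8
i=20 t=21 v=2: DROP (t<27-1); WM=27
i=21 t=28 v=2: → [24,33); WM=27

8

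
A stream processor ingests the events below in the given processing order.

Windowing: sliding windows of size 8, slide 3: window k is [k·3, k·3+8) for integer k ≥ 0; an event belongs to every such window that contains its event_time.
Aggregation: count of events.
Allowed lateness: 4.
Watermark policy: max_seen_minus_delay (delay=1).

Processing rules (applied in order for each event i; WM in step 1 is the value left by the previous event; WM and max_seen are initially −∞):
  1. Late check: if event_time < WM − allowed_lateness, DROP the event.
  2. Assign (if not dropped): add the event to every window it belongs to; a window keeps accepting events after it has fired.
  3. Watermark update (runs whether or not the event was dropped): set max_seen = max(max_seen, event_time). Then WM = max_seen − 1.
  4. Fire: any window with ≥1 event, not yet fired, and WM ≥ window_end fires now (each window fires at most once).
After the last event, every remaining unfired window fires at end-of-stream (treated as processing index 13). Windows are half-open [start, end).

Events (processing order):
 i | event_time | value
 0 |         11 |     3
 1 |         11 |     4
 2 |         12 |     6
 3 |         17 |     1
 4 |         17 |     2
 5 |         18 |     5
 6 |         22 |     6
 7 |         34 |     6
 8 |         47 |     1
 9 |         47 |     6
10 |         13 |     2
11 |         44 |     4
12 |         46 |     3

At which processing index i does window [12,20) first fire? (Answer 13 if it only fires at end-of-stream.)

i=0 t=11 v=3: → [9,17),[6,14); WM=10
i=1 t=11 v=4: → [9,17),[6,14); WM=10
i=2 t=12 v=6: → [12,20),[9,17),[6,14); WM=11
i=3 t=17 v=1: → [15,23),[12,20); WM=16; [6,14) fires=3
i=4 t=17 v=2: → [15,23),[12,20); WM=16
i=5 t=18 v=5: → [18,26),[15,23),[12,20); WM=17; [9,17) fires=3
i=6 t=22 v=6: → [21,29),[18,26),[15,23); WM=21; [12,20) fires=4
i=7 t=34 v=6: → [33,41),[30,38),[27,35); WM=33; [15,23) fires=4 [18,26) fires=2 [21,29) fires=1
i=8 t=47 v=1: → [45,53),[42,50); WM=46; [27,35) fires=1 [30,38) fires=1 [33,41) fires=1
i=9 t=47 v=6: → [45,53),[42,50); WM=46
i=10 t=13 v=2: DROP (t<46-4); WM=46
i=11 t=44 v=4: → [42,50),[39,47); WM=46
i=12 t=46 v=3: → [45,53),[42,50),[39,47); WM=46

6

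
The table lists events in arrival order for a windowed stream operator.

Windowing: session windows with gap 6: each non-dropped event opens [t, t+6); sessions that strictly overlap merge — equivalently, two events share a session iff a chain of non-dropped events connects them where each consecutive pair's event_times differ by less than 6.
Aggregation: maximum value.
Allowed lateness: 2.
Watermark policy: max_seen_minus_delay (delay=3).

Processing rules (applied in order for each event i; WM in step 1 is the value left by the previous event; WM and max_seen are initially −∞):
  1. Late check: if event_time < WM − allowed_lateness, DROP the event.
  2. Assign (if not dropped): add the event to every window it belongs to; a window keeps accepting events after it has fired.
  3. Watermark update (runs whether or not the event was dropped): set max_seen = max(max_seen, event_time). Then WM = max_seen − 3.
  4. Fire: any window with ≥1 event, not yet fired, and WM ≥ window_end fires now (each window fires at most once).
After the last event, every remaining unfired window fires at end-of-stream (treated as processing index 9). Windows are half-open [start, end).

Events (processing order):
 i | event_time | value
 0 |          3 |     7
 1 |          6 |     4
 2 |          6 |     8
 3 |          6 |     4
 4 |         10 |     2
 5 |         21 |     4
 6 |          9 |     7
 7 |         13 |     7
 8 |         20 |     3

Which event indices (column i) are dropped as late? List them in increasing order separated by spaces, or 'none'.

i=0 t=3 v=7: → [3,9); WM=0
i=1 t=6 v=4: → [3,12); WM=3
i=2 t=6 v=8: → [3,12); WM=3
i=3 t=6 v=4: → [3,12); WM=3
i=4 t=10 v=2: → [3,16); WM=7
i=5 t=21 v=4: → [21,27); WM=18
i=6 t=9 v=7: DROP (t<18-2); WM=18
i=7 t=13 v=7: DROP (t<18-2); WM=18
i=8 t=20 v=3: → [20,27); WM=18

6 7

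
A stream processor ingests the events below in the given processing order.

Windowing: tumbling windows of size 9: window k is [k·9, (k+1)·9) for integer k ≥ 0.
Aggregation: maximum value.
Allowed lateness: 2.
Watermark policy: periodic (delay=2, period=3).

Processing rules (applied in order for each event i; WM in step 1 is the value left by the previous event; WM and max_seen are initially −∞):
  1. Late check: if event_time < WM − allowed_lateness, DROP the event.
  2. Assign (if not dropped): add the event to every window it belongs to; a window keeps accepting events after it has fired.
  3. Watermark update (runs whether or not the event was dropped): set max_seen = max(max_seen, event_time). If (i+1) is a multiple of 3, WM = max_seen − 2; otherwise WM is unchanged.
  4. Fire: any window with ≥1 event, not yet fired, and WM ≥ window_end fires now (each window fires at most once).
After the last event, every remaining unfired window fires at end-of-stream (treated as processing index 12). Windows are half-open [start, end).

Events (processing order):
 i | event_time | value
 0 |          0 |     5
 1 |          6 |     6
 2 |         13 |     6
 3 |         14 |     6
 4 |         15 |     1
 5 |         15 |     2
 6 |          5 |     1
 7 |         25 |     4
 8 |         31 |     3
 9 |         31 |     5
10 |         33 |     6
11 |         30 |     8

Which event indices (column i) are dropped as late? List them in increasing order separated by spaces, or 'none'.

6

i=0 t=0 v=5: → [0,9); WM=−∞
i=1 t=6 v=6: → [0,9); WM=−∞
i=2 t=13 v=6: → [9,18); WM=11; [0,9) fires=6
i=3 t=14 v=6: → [9,18); WM=11
i=4 t=15 v=1: → [9,18); WM=11
i=5 t=15 v=2: → [9,18); WM=13
i=6 t=5 v=1: DROP (t<13-2); WM=13
i=7 t=25 v=4: → [18,27); WM=13
i=8 t=31 v=3: → [27,36); WM=29; [9,18) fires=6 [18,27) fires=4
i=9 t=31 v=5: → [27,36); WM=29
i=10 t=33 v=6: → [27,36); WM=29
i=11 t=30 v=8: → [27,36); WM=31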